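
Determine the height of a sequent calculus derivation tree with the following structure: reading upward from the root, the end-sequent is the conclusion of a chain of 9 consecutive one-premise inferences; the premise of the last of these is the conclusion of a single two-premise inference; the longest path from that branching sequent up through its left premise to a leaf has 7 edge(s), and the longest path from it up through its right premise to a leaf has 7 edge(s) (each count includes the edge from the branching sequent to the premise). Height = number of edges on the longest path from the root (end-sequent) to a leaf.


Longest path through the left premise: 7 edges (measured from the branching sequent)
Longest path through the right premise: 7 edges
Height of the subtree rooted at the branching sequent: max(7, 7) = 7
The branching sequent sits 9 edges above the root (the chain of one-premise inferences), so height = 7 + 9 = 16

16


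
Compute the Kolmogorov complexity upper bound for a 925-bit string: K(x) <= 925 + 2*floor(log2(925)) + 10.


floor(log2(925)) = 9
2 * 9 = 18
K(x) <= 925 + 18 + 10 = 953

953


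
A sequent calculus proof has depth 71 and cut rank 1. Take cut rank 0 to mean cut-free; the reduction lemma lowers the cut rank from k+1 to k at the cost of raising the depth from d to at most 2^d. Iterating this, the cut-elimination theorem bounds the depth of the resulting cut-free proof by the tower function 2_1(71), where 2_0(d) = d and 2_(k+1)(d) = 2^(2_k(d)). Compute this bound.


Each rank reduction sends depth d to at most 2^d; cut rank r needs r reductions.
2_0(71) = 71
2_1(71) = 2^71 = 2361183241434822606848
Cut-free depth bound = 2361183241434822606848

2361183241434822606848


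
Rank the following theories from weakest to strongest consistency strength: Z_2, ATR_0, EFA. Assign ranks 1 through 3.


Ordering by consistency strength:
1. EFA
2. ATR_0
3. Z_2


Z_2=3, ATR_0=2, EFA=1


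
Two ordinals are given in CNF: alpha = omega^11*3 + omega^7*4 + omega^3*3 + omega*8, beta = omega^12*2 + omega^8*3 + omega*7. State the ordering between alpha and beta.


Compare term by term from highest exponent:
alpha = omega^11*3 + omega^7*4 + omega^3*3 + omega*8
beta = omega^12*2 + omega^8*3 + omega*7
Term 1: alpha has omega^11*3, beta has omega^12*2
Term 2: alpha has omega^7*4, beta has omega^8*3
Term 3: alpha has omega^3*3, beta has omega^1*7
Term 4: alpha has omega^1*8, beta has omega^0*0
Result: alpha < beta

alpha < beta


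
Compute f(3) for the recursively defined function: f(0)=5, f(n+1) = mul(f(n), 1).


f(0) = 5
f(1) = mul(f(0), 1) = mul(5, 1) = 5
f(2) = mul(f(1), 1) = mul(5, 1) = 5
f(3) = mul(f(2), 1) = mul(5, 1) = 5


5


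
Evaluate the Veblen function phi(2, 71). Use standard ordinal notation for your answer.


phi(2, 71):
phi(2, beta) = zeta_beta (the beta-th zeta number, fixed point of epsilon).
phi(2, 71) = zeta_71

zeta_71


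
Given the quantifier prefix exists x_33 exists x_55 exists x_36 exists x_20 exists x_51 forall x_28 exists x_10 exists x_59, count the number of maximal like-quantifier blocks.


Alternations = 2.
Blocks = alternations + 1 = 3

3


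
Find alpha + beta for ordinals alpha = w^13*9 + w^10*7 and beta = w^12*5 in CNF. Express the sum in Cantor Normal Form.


Ordinal addition (w^13*9 + w^10*7) + w^12*5:
alpha's leading term has exponent 13 > beta's exponent 12, so it survives.
alpha's tail term has exponent 10 < beta's exponent 12, so it is absorbed by beta.
In ordinal addition, any term followed by a strictly larger-exponent term is absorbed.
Result = w^13*9 + w^12*5

w^13*9 + w^12*5


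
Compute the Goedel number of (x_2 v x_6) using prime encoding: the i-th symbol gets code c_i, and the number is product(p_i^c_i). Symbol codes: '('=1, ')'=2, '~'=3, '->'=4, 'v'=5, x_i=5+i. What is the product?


Formula: (x_2 v x_6)
Symbol codes: [1, 7, 5, 11, 2]
Primes: [2, 3, 5, 7, 11]
p_1^1 = 2^1 = 2
p_2^7 = 3^7 = 2187
p_3^5 = 5^5 = 3125
p_4^11 = 7^11 = 1977326743
p_5^2 = 11^2 = 121
Product = 3270337775124131250

3270337775124131250


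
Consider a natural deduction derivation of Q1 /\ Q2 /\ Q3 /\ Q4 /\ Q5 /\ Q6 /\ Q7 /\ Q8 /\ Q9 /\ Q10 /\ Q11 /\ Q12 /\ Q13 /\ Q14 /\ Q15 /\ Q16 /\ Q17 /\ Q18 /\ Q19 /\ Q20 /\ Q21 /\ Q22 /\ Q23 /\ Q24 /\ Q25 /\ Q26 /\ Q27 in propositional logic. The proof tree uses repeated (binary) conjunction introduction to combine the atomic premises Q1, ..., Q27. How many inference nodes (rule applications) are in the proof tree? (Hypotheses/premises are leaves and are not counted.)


The target conjunction has 27 conjuncts, i.e. 26 binary /\ connectives.
Each conjunction-intro joins two pieces, so 27 atoms require 27-1 = 26 applications.
Total inference nodes = 26

26


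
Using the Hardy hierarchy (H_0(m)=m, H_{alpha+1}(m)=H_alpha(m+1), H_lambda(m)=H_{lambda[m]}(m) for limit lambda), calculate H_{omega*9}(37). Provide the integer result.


H_{omega*9}(37):
For the Hardy hierarchy, H_{omega*k}(n) = 2^k * n.
2^9 = 512.
512 * 37 = 18944

18944


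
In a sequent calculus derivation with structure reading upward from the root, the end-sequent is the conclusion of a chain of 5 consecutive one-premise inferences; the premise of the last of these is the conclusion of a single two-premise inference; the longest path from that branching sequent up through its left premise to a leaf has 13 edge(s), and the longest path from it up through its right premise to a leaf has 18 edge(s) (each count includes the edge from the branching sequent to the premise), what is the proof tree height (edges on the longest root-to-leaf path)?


Longest path through the left premise: 13 edges (measured from the branching sequent)
Longest path through the right premise: 18 edges
Height of the subtree rooted at the branching sequent: max(13, 18) = 18
The branching sequent sits 5 edges above the root (the chain of one-premise inferences), so height = 18 + 5 = 23

23


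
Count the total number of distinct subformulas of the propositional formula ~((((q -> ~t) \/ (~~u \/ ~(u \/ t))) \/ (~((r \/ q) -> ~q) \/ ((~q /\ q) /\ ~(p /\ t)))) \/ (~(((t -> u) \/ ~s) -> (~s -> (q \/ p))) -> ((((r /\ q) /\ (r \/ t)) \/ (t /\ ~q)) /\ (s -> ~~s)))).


Formula: ~((((q -> ~t) \/ (~~u \/ ~(u \/ t))) \/ (~((r \/ q) -> ~q) \/ ((~q /\ q) /\ ~(p /\ t)))) \/ (~(((t -> u) \/ ~s) -> (~s -> (q \/ p))) -> ((((r /\ q) /\ (r \/ t)) \/ (t /\ ~q)) /\ (s -> ~~s))))
Subformulas found:
  1. r
  2. p
  3. q
  4. u
  5. s
  6. t
  7. ~t
  8. ~u
  9. ~s
  10. ~q
  11. ~~s
  12. ~~u
  13. (q \/ p)
  14. (u \/ t)
  15. (p /\ t)
  16. (r \/ t)
  17. (t -> u)
  18. (r /\ q)
  19. (r \/ q)
  20. ~(p /\ t)
  21. (t /\ ~q)
  22. ~(u \/ t)
  23. (~q /\ q)
  24. (q -> ~t)
  25. (s -> ~~s)
  26. ((t -> u) \/ ~s)
  27. ((r \/ q) -> ~q)
  28. (~s -> (q \/ p))
  29. ~((r \/ q) -> ~q)
  30. (~~u \/ ~(u \/ t))
  31. ((r /\ q) /\ (r \/ t))
  32. ((~q /\ q) /\ ~(p /\ t))
  33. ((q -> ~t) \/ (~~u \/ ~(u \/ t)))
  34. (((r /\ q) /\ (r \/ t)) \/ (t /\ ~q))
  35. (((t -> u) \/ ~s) -> (~s -> (q \/ p)))
  36. ~(((t -> u) \/ ~s) -> (~s -> (q \/ p)))
  37. (~((r \/ q) -> ~q) \/ ((~q /\ q) /\ ~(p /\ t)))
  38. ((((r /\ q) /\ (r \/ t)) \/ (t /\ ~q)) /\ (s -> ~~s))
  39. (((q -> ~t) \/ (~~u \/ ~(u \/ t))) \/ (~((r \/ q) -> ~q) \/ ((~q /\ q) /\ ~(p /\ t))))
  40. (~(((t -> u) \/ ~s) -> (~s -> (q \/ p))) -> ((((r /\ q) /\ (r \/ t)) \/ (t /\ ~q)) /\ (s -> ~~s)))
  41. ((((q -> ~t) \/ (~~u \/ ~(u \/ t))) \/ (~((r \/ q) -> ~q) \/ ((~q /\ q) /\ ~(p /\ t)))) \/ (~(((t -> u) \/ ~s) -> (~s -> (q \/ p))) -> ((((r /\ q) /\ (r \/ t)) \/ (t /\ ~q)) /\ (s -> ~~s))))
  42. ~((((q -> ~t) \/ (~~u \/ ~(u \/ t))) \/ (~((r \/ q) -> ~q) \/ ((~q /\ q) /\ ~(p /\ t)))) \/ (~(((t -> u) \/ ~s) -> (~s -> (q \/ p))) -> ((((r /\ q) /\ (r \/ t)) \/ (t /\ ~q)) /\ (s -> ~~s))))
Total distinct subformulas = 42

42


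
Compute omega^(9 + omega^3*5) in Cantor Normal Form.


omega^(9 + omega^3*5):
In ordinal addition a term is absorbed by a following term of strictly larger exponent: 0 < 3, so 9 + omega^3*5 = omega^3*5.
omega raised to a CNF ordinal is a single CNF term: Result = omega^(omega^3*5)

omega^(omega^3*5)


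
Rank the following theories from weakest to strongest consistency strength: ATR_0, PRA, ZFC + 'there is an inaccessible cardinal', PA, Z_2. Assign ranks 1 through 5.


Ordering by consistency strength:
1. PRA
2. PA
3. ATR_0
4. Z_2
5. ZFC + 'there is an inaccessible cardinal'


ATR_0=3, PRA=1, ZFC + 'there is an inaccessible cardinal'=5, PA=2, Z_2=4


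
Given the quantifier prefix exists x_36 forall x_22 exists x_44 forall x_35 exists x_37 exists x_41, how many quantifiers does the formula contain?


Quantifier prefix has 6 quantifier symbols.
Quantifier depth = 6

6


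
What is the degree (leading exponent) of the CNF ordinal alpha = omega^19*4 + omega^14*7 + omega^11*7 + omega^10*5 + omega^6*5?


CNF: omega^19*4 + omega^14*7 + omega^11*7 + omega^10*5 + omega^6*5
The leading term is omega^19*4, which has exponent 19.

19


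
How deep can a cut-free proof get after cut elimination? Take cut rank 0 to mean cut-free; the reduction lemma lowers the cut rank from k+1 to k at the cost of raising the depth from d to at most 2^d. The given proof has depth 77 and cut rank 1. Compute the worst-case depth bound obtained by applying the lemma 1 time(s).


Each rank reduction sends depth d to at most 2^d; cut rank r needs r reductions.
2_0(77) = 77
2_1(77) = 2^77 = 151115727451828646838272
Cut-free depth bound = 151115727451828646838272

151115727451828646838272


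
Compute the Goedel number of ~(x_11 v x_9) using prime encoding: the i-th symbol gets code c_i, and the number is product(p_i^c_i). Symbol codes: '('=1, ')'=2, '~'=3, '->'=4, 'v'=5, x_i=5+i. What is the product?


Formula: ~(x_11 v x_9)
Symbol codes: [3, 1, 16, 5, 14, 2]
Primes: [2, 3, 5, 7, 11, 13]
p_1^3 = 2^3 = 8
p_2^1 = 3^1 = 3
p_3^16 = 5^16 = 152587890625
p_4^5 = 7^5 = 16807
p_5^14 = 11^14 = 379749833583241
p_6^2 = 13^2 = 169
Product = 3950079241562500566295166015625000

3950079241562500566295166015625000


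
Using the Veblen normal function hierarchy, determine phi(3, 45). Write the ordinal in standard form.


phi(3, 45):
phi(3, beta) = eta_beta (the beta-th eta number, fixed point of zeta).
phi(3, 45) = eta_45

eta_45


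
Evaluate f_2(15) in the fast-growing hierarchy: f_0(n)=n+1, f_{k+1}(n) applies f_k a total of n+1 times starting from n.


f_2(15) = f_1^16(15)
f_1(m) = 2m + 1.
Iterating: f_1^k(n) = 2^k*(n+1) - 1.
f_2(15) = 2^16*(15+1) - 1 = 65536*16 - 1 = 1048575

1048575


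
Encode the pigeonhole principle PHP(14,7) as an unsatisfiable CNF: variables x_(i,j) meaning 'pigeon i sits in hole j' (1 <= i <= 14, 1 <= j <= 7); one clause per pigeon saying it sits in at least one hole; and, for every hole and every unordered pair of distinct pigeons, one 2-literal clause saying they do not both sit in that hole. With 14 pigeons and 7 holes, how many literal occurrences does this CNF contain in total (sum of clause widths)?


PHP(14,7): 14 pigeons, 7 holes, 14*7 = 98 variables.
- pigeon clauses: one per pigeon -> 14 clauses of width 7 -> 98 literals
- hole clauses: 7 holes * C(14,2) = 7 * 91 -> 637 clauses of width 2 -> 1274 literals
Total literal occurrences = 98 + 1274 = 1372

1372


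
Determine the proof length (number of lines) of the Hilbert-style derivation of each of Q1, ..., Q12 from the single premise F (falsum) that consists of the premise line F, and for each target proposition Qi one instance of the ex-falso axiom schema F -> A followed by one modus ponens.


Ex falso, line by line:
- 1 premise line (F)
- 12 targets, each needing 1 axiom instance (F -> Qi) + 1 MP = 2 lines: 2 * 12 = 24
Total = 1 + 24 = 25 lines.

25


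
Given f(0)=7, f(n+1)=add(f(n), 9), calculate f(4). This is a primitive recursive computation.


f(0) = 7
f(1) = add(f(0), 9) = add(7, 9) = 16
f(2) = add(f(1), 9) = add(16, 9) = 25
f(3) = add(f(2), 9) = add(25, 9) = 34
f(4) = add(f(3), 9) = add(34, 9) = 43


43


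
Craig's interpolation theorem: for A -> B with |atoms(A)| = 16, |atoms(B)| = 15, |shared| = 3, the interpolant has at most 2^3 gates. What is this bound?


Shared atoms = 3
Craig interpolant size bound = 2^3
= 8

8


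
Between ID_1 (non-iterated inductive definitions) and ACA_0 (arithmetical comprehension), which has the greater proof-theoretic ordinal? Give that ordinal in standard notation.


Proof-theoretic ordinal of ID_1 (non-iterated inductive definitions): psi_0(epsilon_{Omega+1})
Proof-theoretic ordinal of ACA_0 (arithmetical comprehension): epsilon_0
Comparing: epsilon_0 < psi_0(epsilon_{Omega+1}).
The larger ordinal is psi_0(epsilon_{Omega+1}) (from ID_1 (non-iterated inductive definitions)).

psi_0(epsilon_{Omega+1})


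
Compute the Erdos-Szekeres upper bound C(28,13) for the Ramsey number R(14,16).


R(14,16) <= C(14+16-2, 14-1) = C(28, 13)
C(28, 13) = 28! / (13! * 15!)
= 37442160

37442160


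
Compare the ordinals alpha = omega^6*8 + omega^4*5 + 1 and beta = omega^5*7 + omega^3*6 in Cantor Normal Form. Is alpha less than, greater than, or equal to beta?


Compare term by term from highest exponent:
alpha = omega^6*8 + omega^4*5 + 1
beta = omega^5*7 + omega^3*6
Term 1: alpha has omega^6*8, beta has omega^5*7
Term 2: alpha has omega^4*5, beta has omega^3*6
Term 3: alpha has omega^0*1, beta has omega^0*0
Result: alpha > beta

alpha > beta


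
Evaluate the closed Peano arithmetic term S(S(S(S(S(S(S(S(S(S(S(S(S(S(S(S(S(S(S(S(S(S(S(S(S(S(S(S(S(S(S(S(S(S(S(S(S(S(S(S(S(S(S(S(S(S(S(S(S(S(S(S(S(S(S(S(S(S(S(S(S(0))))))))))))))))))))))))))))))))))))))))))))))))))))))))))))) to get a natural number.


Counting successors applied to 0:
61 applications of S to 0 = 61

61


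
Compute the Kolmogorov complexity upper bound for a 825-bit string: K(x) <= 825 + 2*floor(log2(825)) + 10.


floor(log2(825)) = 9
2 * 9 = 18
K(x) <= 825 + 18 + 10 = 853

853


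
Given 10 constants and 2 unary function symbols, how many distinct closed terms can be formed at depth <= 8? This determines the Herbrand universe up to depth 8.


Herbrand terms by depth:
Depth 0: 10 constants
Depth 1: 20 new terms (running total: 30)
Depth 2: 40 new terms (running total: 70)
Depth 3: 80 new terms (running total: 150)
Depth 4: 160 new terms (running total: 310)
Depth 5: 320 new terms (running total: 630)
Depth 6: 640 new terms (running total: 1270)
Depth 7: 1280 new terms (running total: 2550)
Depth 8: 2560 new terms (running total: 5110)
Total distinct ground terms = 5110

5110


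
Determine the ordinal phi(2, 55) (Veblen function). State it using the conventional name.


phi(2, 55):
phi(2, beta) = zeta_beta (the beta-th zeta number, fixed point of epsilon).
phi(2, 55) = zeta_55

zeta_55


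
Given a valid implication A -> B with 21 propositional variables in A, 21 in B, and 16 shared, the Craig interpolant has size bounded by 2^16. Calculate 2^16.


Shared atoms = 16
Craig interpolant size bound = 2^16
= 65536

65536


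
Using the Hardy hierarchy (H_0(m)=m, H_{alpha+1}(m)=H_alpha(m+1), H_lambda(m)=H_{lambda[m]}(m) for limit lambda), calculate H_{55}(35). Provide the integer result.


H_55(35):
For finite ordinals k, H_k(n) = n + k (each successor step adds 1).
H_55(35) = 35 + 55 = 90

90


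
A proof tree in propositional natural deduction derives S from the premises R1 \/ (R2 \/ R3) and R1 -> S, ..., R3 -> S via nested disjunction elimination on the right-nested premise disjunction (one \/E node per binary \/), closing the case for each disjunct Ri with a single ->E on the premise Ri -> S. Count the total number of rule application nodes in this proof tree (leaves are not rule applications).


The premise R1 \/ (R2 \/ R3) contains 3 disjuncts, hence 2 binary \/ connectives.
- Each binary \/ is eliminated once: 2 \/E nodes.
- Each of the 3 cases Ri derives S by one ->E with Ri -> S: 3 ->E nodes.
Total = 2 + 3 = 5

5


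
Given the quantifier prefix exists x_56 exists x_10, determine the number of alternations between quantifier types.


Walk the prefix and count type changes:
  position 1: exists -> exists
Total alternations = 0

0


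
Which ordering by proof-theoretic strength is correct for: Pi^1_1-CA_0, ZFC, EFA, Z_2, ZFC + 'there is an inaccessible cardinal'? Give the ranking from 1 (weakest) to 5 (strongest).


Ordering by consistency strength:
1. EFA
2. Pi^1_1-CA_0
3. Z_2
4. ZFC
5. ZFC + 'there is an inaccessible cardinal'


Pi^1_1-CA_0=2, ZFC=4, EFA=1, Z_2=3, ZFC + 'there is an inaccessible cardinal'=5


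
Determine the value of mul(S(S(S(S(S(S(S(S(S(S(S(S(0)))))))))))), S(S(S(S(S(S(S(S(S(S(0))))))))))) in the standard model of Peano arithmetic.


mul(S^12(0), S^10(0)):
S^12(0) = 12
S^10(0) = 10
12 * 10 = 120

120


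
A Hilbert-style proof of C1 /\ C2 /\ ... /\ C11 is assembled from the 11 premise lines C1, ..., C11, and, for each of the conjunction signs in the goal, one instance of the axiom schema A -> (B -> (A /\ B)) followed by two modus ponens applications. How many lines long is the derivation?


Conjoining 11 premises:
- 11 premise lines
- the goal has 10 conjunction signs; each costs 1 axiom instance + 2 MP = 3 lines: 3 * 10 = 30
Total = 11 + 30 = 41 lines.

41


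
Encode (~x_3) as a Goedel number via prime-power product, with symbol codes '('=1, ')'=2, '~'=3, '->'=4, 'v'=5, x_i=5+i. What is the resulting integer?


Formula: (~x_3)
Symbol codes: [1, 3, 8, 2]
Primes: [2, 3, 5, 7]
p_1^1 = 2^1 = 2
p_2^3 = 3^3 = 27
p_3^8 = 5^8 = 390625
p_4^2 = 7^2 = 49
Product = 1033593750

1033593750


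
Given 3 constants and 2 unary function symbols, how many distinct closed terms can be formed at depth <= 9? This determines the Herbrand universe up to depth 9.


Herbrand terms by depth:
Depth 0: 3 constants
Depth 1: 6 new terms (running total: 9)
Depth 2: 12 new terms (running total: 21)
Depth 3: 24 new terms (running total: 45)
Depth 4: 48 new terms (running total: 93)
Depth 5: 96 new terms (running total: 189)
Depth 6: 192 new terms (running total: 381)
Depth 7: 384 new terms (running total: 765)
Depth 8: 768 new terms (running total: 1533)
Depth 9: 1536 new terms (running total: 3069)
Total distinct ground terms = 3069

3069


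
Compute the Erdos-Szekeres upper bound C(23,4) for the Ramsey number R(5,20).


R(5,20) <= C(5+20-2, 5-1) = C(23, 4)
C(23, 4) = 23! / (4! * 19!)
= 8855

8855


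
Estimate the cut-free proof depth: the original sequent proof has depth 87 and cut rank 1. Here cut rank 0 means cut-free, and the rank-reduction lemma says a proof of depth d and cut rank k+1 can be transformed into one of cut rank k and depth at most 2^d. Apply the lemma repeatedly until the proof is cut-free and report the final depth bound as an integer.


Each rank reduction sends depth d to at most 2^d; cut rank r needs r reductions.
2_0(87) = 87
2_1(87) = 2^87 = 154742504910672534362390528
Cut-free depth bound = 154742504910672534362390528

154742504910672534362390528


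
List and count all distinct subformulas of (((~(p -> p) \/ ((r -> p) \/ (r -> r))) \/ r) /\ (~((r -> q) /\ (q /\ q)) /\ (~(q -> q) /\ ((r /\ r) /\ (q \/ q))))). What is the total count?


Formula: (((~(p -> p) \/ ((r -> p) \/ (r -> r))) \/ r) /\ (~((r -> q) /\ (q /\ q)) /\ (~(q -> q) /\ ((r /\ r) /\ (q \/ q)))))
Subformulas found:
  1. r
  2. q
  3. p
  4. (r -> q)
  5. (r /\ r)
  6. (r -> p)
  7. (q /\ q)
  8. (r -> r)
  9. (p -> p)
  10. (q -> q)
  11. (q \/ q)
  12. ~(p -> p)
  13. ~(q -> q)
  14. ((r -> p) \/ (r -> r))
  15. ((r -> q) /\ (q /\ q))
  16. ((r /\ r) /\ (q \/ q))
  17. ~((r -> q) /\ (q /\ q))
  18. (~(q -> q) /\ ((r /\ r) /\ (q \/ q)))
  19. (~(p -> p) \/ ((r -> p) \/ (r -> r)))
  20. ((~(p -> p) \/ ((r -> p) \/ (r -> r))) \/ r)
  21. (~((r -> q) /\ (q /\ q)) /\ (~(q -> q) /\ ((r /\ r) /\ (q \/ q))))
  22. (((~(p -> p) \/ ((r -> p) \/ (r -> r))) \/ r) /\ (~((r -> q) /\ (q /\ q)) /\ (~(q -> q) /\ ((r /\ r) /\ (q \/ q)))))
Total distinct subformulas = 22

22


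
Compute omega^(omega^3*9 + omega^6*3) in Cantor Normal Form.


omega^(omega^3*9 + omega^6*3):
In ordinal addition a term is absorbed by a following term of strictly larger exponent: 3 < 6, so omega^3*9 + omega^6*3 = omega^6*3.
omega raised to a CNF ordinal is a single CNF term: Result = omega^(omega^6*3)

omega^(omega^6*3)


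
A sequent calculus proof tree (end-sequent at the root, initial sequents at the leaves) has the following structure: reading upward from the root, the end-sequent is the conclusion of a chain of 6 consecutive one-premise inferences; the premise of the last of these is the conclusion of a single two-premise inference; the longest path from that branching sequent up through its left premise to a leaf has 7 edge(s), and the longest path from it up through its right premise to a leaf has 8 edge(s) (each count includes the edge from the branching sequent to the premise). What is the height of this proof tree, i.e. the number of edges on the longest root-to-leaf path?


Longest path through the left premise: 7 edges (measured from the branching sequent)
Longest path through the right premise: 8 edges
Height of the subtree rooted at the branching sequent: max(7, 8) = 8
The branching sequent sits 6 edges above the root (the chain of one-premise inferences), so height = 8 + 6 = 14

14


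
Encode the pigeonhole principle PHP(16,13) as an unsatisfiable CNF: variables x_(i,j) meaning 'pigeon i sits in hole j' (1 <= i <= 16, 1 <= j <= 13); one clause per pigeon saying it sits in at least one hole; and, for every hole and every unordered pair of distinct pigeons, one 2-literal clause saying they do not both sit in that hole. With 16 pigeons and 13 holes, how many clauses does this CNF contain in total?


PHP(16,13): 16 pigeons, 13 holes, 16*13 = 208 variables.
- pigeon clauses: one per pigeon -> 16 clauses
- hole clauses: 13 holes * C(16,2) = 13 * 120 -> 1560 clauses
Total clauses = 16 + 1560 = 1576

1576


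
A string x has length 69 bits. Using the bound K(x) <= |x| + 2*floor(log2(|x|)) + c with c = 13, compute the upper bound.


floor(log2(69)) = 6
2 * 6 = 12
K(x) <= 69 + 12 + 13 = 94

94


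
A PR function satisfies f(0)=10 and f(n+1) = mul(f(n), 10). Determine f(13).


f(0) = 10
f(1) = mul(f(0), 10) = mul(10, 10) = 100
f(2) = mul(f(1), 10) = mul(100, 10) = 1000
f(3) = mul(f(2), 10) = mul(1000, 10) = 10000
f(4) = mul(f(3), 10) = mul(10000, 10) = 100000
f(5) = mul(f(4), 10) = mul(100000, 10) = 1000000
f(6) = mul(f(5), 10) = mul(1000000, 10) = 10000000
f(7) = mul(f(6), 10) = mul(10000000, 10) = 100000000
f(8) = mul(f(7), 10) = mul(100000000, 10) = 1000000000
f(9) = mul(f(8), 10) = mul(1000000000, 10) = 10000000000
f(10) = mul(f(9), 10) = mul(10000000000, 10) = 100000000000
f(11) = mul(f(10), 10) = mul(100000000000, 10) = 1000000000000
f(12) = mul(f(11), 10) = mul(1000000000000, 10) = 10000000000000
f(13) = mul(f(12), 10) = mul(10000000000000, 10) = 100000000000000


100000000000000


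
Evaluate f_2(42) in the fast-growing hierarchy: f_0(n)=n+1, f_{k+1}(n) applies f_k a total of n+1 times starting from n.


f_2(42) = f_1^43(42)
f_1(m) = 2m + 1.
Iterating: f_1^k(n) = 2^k*(n+1) - 1.
f_2(42) = 2^43*(42+1) - 1 = 8796093022208*43 - 1 = 378231999954943

378231999954943


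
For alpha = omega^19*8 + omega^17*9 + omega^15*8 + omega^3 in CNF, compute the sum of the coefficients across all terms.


CNF: omega^19*8 + omega^17*9 + omega^15*8 + omega^3
Coefficients: 8 + 9 + 8 + 1 = 26

26


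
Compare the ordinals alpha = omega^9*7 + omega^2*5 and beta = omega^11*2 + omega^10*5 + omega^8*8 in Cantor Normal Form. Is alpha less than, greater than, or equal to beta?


Compare term by term from highest exponent:
alpha = omega^9*7 + omega^2*5
beta = omega^11*2 + omega^10*5 + omega^8*8
Term 1: alpha has omega^9*7, beta has omega^11*2
Term 2: alpha has omega^2*5, beta has omega^10*5
Term 3: alpha has omega^0*0, beta has omega^8*8
Result: alpha < beta

alpha < beta


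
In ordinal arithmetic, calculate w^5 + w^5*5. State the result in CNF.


Ordinal addition w^5 + w^5*5:
Both terms have the same exponent 5.
w^e*c + w^e*d = w^e*(c+d).
Result = w^5*(1+5) = w^5*6

w^5*6


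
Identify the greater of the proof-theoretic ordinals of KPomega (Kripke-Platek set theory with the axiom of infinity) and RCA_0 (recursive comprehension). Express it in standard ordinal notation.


Proof-theoretic ordinal of KPomega (Kripke-Platek set theory with the axiom of infinity): psi_0(epsilon_{Omega+1})
Proof-theoretic ordinal of RCA_0 (recursive comprehension): omega^omega
Comparing: omega^omega < psi_0(epsilon_{Omega+1}).
The larger ordinal is psi_0(epsilon_{Omega+1}) (from KPomega (Kripke-Platek set theory with the axiom of infinity)).

psi_0(epsilon_{Omega+1})


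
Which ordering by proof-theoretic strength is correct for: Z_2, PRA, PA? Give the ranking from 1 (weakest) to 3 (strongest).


Ordering by consistency strength:
1. PRA
2. PA
3. Z_2


Z_2=3, PRA=1, PA=2


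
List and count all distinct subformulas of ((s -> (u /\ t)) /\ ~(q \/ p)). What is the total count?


Formula: ((s -> (u /\ t)) /\ ~(q \/ p))
Subformulas found:
  1. q
  2. u
  3. s
  4. t
  5. p
  6. (q \/ p)
  7. (u /\ t)
  8. ~(q \/ p)
  9. (s -> (u /\ t))
  10. ((s -> (u /\ t)) /\ ~(q \/ p))
Total distinct subformulas = 10

10


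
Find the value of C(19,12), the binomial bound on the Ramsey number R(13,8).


R(13,8) <= C(13+8-2, 13-1) = C(19, 12)
C(19, 12) = 19! / (12! * 7!)
= 50388

50388


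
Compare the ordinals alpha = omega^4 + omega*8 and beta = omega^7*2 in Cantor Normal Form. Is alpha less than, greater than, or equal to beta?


Compare term by term from highest exponent:
alpha = omega^4 + omega*8
beta = omega^7*2
Term 1: alpha has omega^4*1, beta has omega^7*2
Term 2: alpha has omega^1*8, beta has omega^0*0
Result: alpha < beta

alpha < beta


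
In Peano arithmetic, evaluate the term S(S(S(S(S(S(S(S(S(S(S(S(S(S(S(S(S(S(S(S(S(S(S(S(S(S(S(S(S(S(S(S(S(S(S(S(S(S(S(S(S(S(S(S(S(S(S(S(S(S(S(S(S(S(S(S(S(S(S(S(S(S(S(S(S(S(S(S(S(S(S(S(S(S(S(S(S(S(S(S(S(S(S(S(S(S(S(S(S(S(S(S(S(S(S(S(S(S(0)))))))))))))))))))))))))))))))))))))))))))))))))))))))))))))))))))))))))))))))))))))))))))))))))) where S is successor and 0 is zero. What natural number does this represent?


Counting successors applied to 0:
98 applications of S to 0 = 98

98


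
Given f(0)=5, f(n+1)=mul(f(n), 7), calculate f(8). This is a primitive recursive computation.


f(0) = 5
f(1) = mul(f(0), 7) = mul(5, 7) = 35
f(2) = mul(f(1), 7) = mul(35, 7) = 245
f(3) = mul(f(2), 7) = mul(245, 7) = 1715
f(4) = mul(f(3), 7) = mul(1715, 7) = 12005
f(5) = mul(f(4), 7) = mul(12005, 7) = 84035
f(6) = mul(f(5), 7) = mul(84035, 7) = 588245
f(7) = mul(f(6), 7) = mul(588245, 7) = 4117715
f(8) = mul(f(7), 7) = mul(4117715, 7) = 28824005


28824005


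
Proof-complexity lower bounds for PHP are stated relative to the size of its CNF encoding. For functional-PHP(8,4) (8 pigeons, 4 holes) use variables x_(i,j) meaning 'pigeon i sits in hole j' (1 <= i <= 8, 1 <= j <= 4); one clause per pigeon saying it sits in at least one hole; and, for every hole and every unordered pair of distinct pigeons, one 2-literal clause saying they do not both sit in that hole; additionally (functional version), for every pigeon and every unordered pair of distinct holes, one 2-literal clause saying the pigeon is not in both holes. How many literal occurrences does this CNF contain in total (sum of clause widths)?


functional-PHP(8,4): 8 pigeons, 4 holes, 8*4 = 32 variables.
- pigeon clauses: one per pigeon -> 8 clauses of width 4 -> 32 literals
- hole clauses: 4 holes * C(8,2) = 4 * 28 -> 112 clauses of width 2 -> 224 literals
- functional clauses: 8 pigeons * C(4,2) = 8 * 6 -> 48 clauses of width 2 -> 96 literals
Total literal occurrences = 32 + 224 + 96 = 352

352


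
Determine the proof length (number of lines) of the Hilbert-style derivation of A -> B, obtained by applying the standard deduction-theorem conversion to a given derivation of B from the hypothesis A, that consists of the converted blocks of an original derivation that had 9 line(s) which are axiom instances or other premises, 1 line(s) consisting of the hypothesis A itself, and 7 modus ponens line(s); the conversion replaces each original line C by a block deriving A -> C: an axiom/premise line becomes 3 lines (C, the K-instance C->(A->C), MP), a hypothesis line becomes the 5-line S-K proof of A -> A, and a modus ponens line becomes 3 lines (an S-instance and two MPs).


Deduction-theorem conversion, block by block:
- 9 axiom/premise lines -> 3 lines each = 27
- 1 hypothesis lines -> 5 lines each (identity proof A->A) = 5
- 7 MP lines -> 3 lines each (S-instance, MP, MP) = 21
Total = 27 + 5 + 21 = 53 lines.

53


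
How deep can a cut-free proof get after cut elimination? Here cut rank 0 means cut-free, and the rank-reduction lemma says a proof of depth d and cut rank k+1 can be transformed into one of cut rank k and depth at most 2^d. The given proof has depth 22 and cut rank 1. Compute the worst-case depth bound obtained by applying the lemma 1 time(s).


Each rank reduction sends depth d to at most 2^d; cut rank r needs r reductions.
2_0(22) = 22
2_1(22) = 2^22 = 4194304
Cut-free depth bound = 4194304

4194304


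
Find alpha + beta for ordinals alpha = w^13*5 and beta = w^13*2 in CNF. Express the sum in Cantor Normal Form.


Ordinal addition w^13*5 + w^13*2:
Both terms have the same exponent 13.
w^e*c + w^e*d = w^e*(c+d).
Result = w^13*(5+2) = w^13*7

w^13*7


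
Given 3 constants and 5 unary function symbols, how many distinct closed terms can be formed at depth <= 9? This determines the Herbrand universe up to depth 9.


Herbrand terms by depth:
Depth 0: 3 constants
Depth 1: 15 new terms (running total: 18)
Depth 2: 75 new terms (running total: 93)
Depth 3: 375 new terms (running total: 468)
Depth 4: 1875 new terms (running total: 2343)
Depth 5: 9375 new terms (running total: 11718)
Depth 6: 46875 new terms (running total: 58593)
Depth 7: 234375 new terms (running total: 292968)
Depth 8: 1171875 new terms (running total: 1464843)
Depth 9: 5859375 new terms (running total: 7324218)
Total distinct ground terms = 7324218

7324218


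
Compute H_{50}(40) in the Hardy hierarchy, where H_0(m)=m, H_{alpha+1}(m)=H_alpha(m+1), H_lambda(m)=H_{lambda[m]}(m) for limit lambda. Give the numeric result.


H_50(40):
For finite ordinals k, H_k(n) = n + k (each successor step adds 1).
H_50(40) = 40 + 50 = 90

90


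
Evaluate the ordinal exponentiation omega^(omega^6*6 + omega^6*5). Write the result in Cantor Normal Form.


omega^(omega^6*6 + omega^6*5):
Both terms of the exponent have the same exponent 6, so they merge: omega^6*6 + omega^6*5 = omega^6*(6+5) = omega^6*11.
omega raised to a CNF ordinal is a single CNF term: Result = omega^(omega^6*11)

omega^(omega^6*11)


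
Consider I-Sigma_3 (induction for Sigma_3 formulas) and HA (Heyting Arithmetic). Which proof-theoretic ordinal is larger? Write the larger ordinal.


Proof-theoretic ordinal of I-Sigma_3 (induction for Sigma_3 formulas): omega^(omega^(omega^omega))
Proof-theoretic ordinal of HA (Heyting Arithmetic): epsilon_0
Comparing: omega^(omega^(omega^omega)) < epsilon_0.
The larger ordinal is epsilon_0 (from HA (Heyting Arithmetic)).

epsilon_0


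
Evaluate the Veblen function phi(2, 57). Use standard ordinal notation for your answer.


phi(2, 57):
phi(2, beta) = zeta_beta (the beta-th zeta number, fixed point of epsilon).
phi(2, 57) = zeta_57

zeta_57


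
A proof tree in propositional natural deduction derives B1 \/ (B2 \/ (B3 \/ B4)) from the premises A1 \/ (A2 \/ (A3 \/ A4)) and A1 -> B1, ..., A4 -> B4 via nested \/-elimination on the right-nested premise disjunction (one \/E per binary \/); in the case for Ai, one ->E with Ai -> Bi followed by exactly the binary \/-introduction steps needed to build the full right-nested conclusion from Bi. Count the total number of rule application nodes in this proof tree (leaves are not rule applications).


Constructive dilemma with 4 branches, all disjunctions right-nested:
- \/E: the premise has 3 binary \/, each eliminated once: 3 nodes.
- ->E: one per case (Ai with Ai -> Bi gives Bi): 4 nodes.
- \/I: in case i < n, Bi needs 1 step to form Bi \/ (B(i+1) \/ ...) and then i-1 steps to prepend B(i-1), ..., B1, i.e. i steps; in case i = n, B4 needs 3 prepend steps.
  \/I total = (1 + 2 + ... + 3) + 3 = 6 + 3 = 9 nodes.
Total = 3 + 4 + 9 = 16

16


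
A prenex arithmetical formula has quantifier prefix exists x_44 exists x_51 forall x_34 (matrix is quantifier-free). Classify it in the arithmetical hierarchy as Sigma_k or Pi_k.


Leading quantifier is exists, so the class is Sigma.
Number of quantifier blocks = alternations + 1 = 1 + 1 = 2.
Classification: Sigma_2

Sigma_2


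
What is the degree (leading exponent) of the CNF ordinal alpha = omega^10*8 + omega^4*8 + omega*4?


CNF: omega^10*8 + omega^4*8 + omega*4
The leading term is omega^10*8, which has exponent 10.

10


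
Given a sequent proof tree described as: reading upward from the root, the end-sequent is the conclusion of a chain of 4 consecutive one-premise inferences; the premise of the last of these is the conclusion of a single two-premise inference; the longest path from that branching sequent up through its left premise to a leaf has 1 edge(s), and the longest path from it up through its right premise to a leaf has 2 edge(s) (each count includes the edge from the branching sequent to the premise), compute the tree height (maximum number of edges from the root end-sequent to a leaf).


Longest path through the left premise: 1 edges (measured from the branching sequent)
Longest path through the right premise: 2 edges
Height of the subtree rooted at the branching sequent: max(1, 2) = 2
The branching sequent sits 4 edges above the root (the chain of one-premise inferences), so height = 2 + 4 = 6

6


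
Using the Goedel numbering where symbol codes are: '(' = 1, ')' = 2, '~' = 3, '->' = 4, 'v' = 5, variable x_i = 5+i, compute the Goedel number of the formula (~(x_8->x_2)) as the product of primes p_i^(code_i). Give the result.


Formula: (~(x_8->x_2))
Symbol codes: [1, 3, 1, 13, 4, 7, 2, 2]
Primes: [2, 3, 5, 7, 11, 13, 17, 19]
p_1^1 = 2^1 = 2
p_2^3 = 3^3 = 27
p_3^1 = 5^1 = 5
p_4^13 = 7^13 = 96889010407
p_5^4 = 11^4 = 14641
p_6^7 = 13^7 = 62748517
p_7^2 = 17^2 = 289
p_8^2 = 19^2 = 361
Product = 2507364864215070417132457452570

2507364864215070417132457452570


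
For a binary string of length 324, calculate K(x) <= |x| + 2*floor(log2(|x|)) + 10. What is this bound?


floor(log2(324)) = 8
2 * 8 = 16
K(x) <= 324 + 16 + 10 = 350

350


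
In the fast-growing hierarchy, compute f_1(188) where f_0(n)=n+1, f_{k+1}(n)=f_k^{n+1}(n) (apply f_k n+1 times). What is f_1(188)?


f_1(188) = f_0^189(188)
f_0 adds 1 each time, applied 189 times.
f_1(188) = 188 + 189 = 377

377


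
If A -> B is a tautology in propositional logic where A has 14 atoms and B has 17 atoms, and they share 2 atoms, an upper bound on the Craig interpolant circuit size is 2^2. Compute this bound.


Shared atoms = 2
Craig interpolant size bound = 2^2
= 4

4


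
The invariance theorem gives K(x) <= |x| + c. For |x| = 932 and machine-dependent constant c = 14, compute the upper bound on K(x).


K(x) <= |x| + c = 932 + 14 = 946

946


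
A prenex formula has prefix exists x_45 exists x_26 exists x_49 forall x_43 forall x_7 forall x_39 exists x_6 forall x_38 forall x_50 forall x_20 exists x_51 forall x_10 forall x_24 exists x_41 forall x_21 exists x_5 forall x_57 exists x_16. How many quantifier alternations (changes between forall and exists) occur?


Walk the prefix and count type changes:
  position 1: exists -> exists
  position 2: exists -> exists
  position 3: exists -> forall <-- alternation
  position 4: forall -> forall
  position 5: forall -> forall
  position 6: forall -> exists <-- alternation
  position 7: exists -> forall <-- alternation
  position 8: forall -> forall
  position 9: forall -> forall
  position 10: forall -> exists <-- alternation
  position 11: exists -> forall <-- alternation
  position 12: forall -> forall
  position 13: forall -> exists <-- alternation
  position 14: exists -> forall <-- alternation
  position 15: forall -> exists <-- alternation
  position 16: exists -> forall <-- alternation
  position 17: forall -> exists <-- alternation
Total alternations = 10

10


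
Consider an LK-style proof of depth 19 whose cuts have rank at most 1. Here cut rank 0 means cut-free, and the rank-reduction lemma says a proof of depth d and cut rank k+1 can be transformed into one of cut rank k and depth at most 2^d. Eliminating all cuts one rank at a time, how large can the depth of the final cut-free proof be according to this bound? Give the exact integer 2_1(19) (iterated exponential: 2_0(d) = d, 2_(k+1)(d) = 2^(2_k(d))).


Each rank reduction sends depth d to at most 2^d; cut rank r needs r reductions.
2_0(19) = 19
2_1(19) = 2^19 = 524288
Cut-free depth bound = 524288

524288


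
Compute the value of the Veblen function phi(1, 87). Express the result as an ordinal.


phi(1, 87):
phi(1, beta) = epsilon_beta (the beta-th epsilon number).
phi(1, 87) = epsilon_87

epsilon_87


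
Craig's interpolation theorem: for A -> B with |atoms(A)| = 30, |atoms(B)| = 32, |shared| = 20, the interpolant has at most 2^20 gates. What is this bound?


Shared atoms = 20
Craig interpolant size bound = 2^20
= 1048576

1048576


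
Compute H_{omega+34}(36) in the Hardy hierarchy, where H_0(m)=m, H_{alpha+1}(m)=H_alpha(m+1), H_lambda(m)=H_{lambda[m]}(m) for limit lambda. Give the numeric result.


H_{omega+34}(36):
Unwind the 34 successor steps: H_{omega+34}(36) = H_omega(36+34) = H_omega(70).
H_omega(m) = H_m(m) = m + m = 2m.
Result = 2 * 70 = 140

140


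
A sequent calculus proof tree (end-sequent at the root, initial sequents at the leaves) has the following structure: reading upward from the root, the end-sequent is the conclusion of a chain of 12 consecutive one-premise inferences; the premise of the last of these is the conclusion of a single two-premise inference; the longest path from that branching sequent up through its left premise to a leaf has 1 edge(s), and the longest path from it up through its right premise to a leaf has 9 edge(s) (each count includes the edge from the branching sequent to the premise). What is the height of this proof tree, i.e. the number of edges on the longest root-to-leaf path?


Longest path through the left premise: 1 edges (measured from the branching sequent)
Longest path through the right premise: 9 edges
Height of the subtree rooted at the branching sequent: max(1, 9) = 9
The branching sequent sits 12 edges above the root (the chain of one-premise inferences), so height = 9 + 12 = 21

21


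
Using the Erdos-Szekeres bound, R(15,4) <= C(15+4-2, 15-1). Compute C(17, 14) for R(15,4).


R(15,4) <= C(15+4-2, 15-1) = C(17, 14)
C(17, 14) = 17! / (14! * 3!)
= 680

680


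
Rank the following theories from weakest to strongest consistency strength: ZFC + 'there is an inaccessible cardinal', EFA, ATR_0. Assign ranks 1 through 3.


Ordering by consistency strength:
1. EFA
2. ATR_0
3. ZFC + 'there is an inaccessible cardinal'


ZFC + 'there is an inaccessible cardinal'=3, EFA=1, ATR_0=2


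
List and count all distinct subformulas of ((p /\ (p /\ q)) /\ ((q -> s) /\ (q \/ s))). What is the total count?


Formula: ((p /\ (p /\ q)) /\ ((q -> s) /\ (q \/ s)))
Subformulas found:
  1. q
  2. s
  3. p
  4. (p /\ q)
  5. (q \/ s)
  6. (q -> s)
  7. (p /\ (p /\ q))
  8. ((q -> s) /\ (q \/ s))
  9. ((p /\ (p /\ q)) /\ ((q -> s) /\ (q \/ s)))
Total distinct subformulas = 9

9


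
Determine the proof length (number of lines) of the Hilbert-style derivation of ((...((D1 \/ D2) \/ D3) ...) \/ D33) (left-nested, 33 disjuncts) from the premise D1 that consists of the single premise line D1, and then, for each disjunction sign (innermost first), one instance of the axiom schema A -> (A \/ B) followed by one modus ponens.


Building the left-nested 33-ary disjunction from D1:
- 1 premise line (D1)
- 33 disjuncts means 32 disjunction signs; each needs 1 axiom instance + 1 MP = 2 lines: 2 * 32 = 64
Total = 1 + 64 = 65 lines.

65
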